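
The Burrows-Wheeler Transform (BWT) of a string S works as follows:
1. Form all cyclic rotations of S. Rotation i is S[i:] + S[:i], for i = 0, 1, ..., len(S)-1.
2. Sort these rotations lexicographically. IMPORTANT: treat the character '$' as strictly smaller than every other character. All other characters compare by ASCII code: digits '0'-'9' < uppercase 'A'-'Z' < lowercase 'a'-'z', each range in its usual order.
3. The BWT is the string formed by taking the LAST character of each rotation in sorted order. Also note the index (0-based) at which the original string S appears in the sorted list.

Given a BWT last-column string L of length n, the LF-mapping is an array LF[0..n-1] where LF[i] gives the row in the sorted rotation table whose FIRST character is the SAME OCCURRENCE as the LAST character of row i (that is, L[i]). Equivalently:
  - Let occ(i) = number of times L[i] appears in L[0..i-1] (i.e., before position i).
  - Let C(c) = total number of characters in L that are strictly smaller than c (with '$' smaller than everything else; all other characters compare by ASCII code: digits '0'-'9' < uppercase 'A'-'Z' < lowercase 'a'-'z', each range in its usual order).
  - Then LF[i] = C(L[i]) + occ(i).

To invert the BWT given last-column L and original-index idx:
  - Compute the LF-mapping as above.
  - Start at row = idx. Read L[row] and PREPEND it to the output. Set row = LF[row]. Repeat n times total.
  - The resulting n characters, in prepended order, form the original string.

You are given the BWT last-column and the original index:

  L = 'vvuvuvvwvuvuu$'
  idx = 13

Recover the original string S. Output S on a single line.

LF mapping: 6 7 1 8 2 9 10 13 11 3 12 4 5 0
Walk LF starting at row 13, prepending L[row]:
  step 1: row=13, L[13]='$', prepend. Next row=LF[13]=0
  step 2: row=0, L[0]='v', prepend. Next row=LF[0]=6
  step 3: row=6, L[6]='v', prepend. Next row=LF[6]=10
  step 4: row=10, L[10]='v', prepend. Next row=LF[10]=12
  step 5: row=12, L[12]='u', prepend. Next row=LF[12]=5
  step 6: row=5, L[5]='v', prepend. Next row=LF[5]=9
  step 7: row=9, L[9]='u', prepend. Next row=LF[9]=3
  step 8: row=3, L[3]='v', prepend. Next row=LF[3]=8
  step 9: row=8, L[8]='v', prepend. Next row=LF[8]=11
  step 10: row=11, L[11]='u', prepend. Next row=LF[11]=4
  step 11: row=4, L[4]='u', prepend. Next row=LF[4]=2
  step 12: row=2, L[2]='u', prepend. Next row=LF[2]=1
  step 13: row=1, L[1]='v', prepend. Next row=LF[1]=7
  step 14: row=7, L[7]='w', prepend. Next row=LF[7]=13
Reversed output: wvuuuvvuvuvvv$

Answer: wvuuuvvuvuvvv$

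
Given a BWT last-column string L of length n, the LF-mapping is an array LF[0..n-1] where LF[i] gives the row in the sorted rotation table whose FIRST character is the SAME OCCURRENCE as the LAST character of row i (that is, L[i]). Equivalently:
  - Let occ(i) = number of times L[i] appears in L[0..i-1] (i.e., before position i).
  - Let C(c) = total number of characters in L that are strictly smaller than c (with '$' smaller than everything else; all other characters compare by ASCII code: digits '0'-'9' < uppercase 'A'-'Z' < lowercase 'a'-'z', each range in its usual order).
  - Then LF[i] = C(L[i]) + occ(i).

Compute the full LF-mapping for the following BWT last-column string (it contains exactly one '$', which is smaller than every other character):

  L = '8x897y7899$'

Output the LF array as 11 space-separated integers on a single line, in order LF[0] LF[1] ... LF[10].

Answer: 3 9 4 6 1 10 2 5 7 8 0

Derivation:
Char counts: '$':1, '7':2, '8':3, '9':3, 'x':1, 'y':1
C (first-col start): C('$')=0, C('7')=1, C('8')=3, C('9')=6, C('x')=9, C('y')=10
L[0]='8': occ=0, LF[0]=C('8')+0=3+0=3
L[1]='x': occ=0, LF[1]=C('x')+0=9+0=9
L[2]='8': occ=1, LF[2]=C('8')+1=3+1=4
L[3]='9': occ=0, LF[3]=C('9')+0=6+0=6
L[4]='7': occ=0, LF[4]=C('7')+0=1+0=1
L[5]='y': occ=0, LF[5]=C('y')+0=10+0=10
L[6]='7': occ=1, LF[6]=C('7')+1=1+1=2
L[7]='8': occ=2, LF[7]=C('8')+2=3+2=5
L[8]='9': occ=1, LF[8]=C('9')+1=6+1=7
L[9]='9': occ=2, LF[9]=C('9')+2=6+2=8
L[10]='$': occ=0, LF[10]=C('$')+0=0+0=0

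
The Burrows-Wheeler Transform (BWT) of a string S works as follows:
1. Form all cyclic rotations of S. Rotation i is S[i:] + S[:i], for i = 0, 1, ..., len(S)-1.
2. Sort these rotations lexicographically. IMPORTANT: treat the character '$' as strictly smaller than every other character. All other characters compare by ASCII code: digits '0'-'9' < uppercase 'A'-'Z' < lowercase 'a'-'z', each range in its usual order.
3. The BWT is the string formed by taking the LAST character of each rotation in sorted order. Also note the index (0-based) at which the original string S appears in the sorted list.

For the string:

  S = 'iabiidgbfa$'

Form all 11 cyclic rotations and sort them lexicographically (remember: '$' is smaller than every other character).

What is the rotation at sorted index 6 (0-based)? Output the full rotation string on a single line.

All 11 rotations (rotation i = S[i:]+S[:i]):
  rot[0] = iabiidgbfa$
  rot[1] = abiidgbfa$i
  rot[2] = biidgbfa$ia
  rot[3] = iidgbfa$iab
  rot[4] = idgbfa$iabi
  rot[5] = dgbfa$iabii
  rot[6] = gbfa$iabiid
  rot[7] = bfa$iabiidg
  rot[8] = fa$iabiidgb
  rot[9] = a$iabiidgbf
  rot[10] = $iabiidgbfa
Sorted (with $ < everything):
  sorted[0] = $iabiidgbfa
  sorted[1] = a$iabiidgbf
  sorted[2] = abiidgbfa$i
  sorted[3] = bfa$iabiidg
  sorted[4] = biidgbfa$ia
  sorted[5] = dgbfa$iabii
  sorted[6] = fa$iabiidgb
  sorted[7] = gbfa$iabiid
  sorted[8] = iabiidgbfa$
  sorted[9] = idgbfa$iabi
  sorted[10] = iidgbfa$iab
sorted[6] = fa$iabiidgb

Answer: fa$iabiidgb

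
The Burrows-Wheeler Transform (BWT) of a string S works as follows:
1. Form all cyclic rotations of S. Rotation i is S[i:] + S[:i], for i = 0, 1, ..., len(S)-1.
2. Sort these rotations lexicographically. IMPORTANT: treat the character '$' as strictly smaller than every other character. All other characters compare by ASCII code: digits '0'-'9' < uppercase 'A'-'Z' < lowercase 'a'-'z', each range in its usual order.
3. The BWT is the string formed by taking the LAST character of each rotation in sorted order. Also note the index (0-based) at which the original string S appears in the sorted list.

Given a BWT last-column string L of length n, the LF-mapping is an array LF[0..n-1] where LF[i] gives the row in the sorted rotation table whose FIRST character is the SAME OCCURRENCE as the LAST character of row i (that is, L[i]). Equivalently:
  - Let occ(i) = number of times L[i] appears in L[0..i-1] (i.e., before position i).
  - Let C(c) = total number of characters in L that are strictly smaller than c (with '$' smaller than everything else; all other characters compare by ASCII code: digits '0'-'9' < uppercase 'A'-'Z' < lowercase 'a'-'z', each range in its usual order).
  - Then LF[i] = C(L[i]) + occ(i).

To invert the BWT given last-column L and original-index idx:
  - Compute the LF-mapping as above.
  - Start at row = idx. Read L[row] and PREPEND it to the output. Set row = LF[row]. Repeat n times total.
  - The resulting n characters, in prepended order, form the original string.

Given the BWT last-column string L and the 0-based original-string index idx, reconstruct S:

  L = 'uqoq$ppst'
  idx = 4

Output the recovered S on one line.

LF mapping: 8 4 1 5 0 2 3 6 7
Walk LF starting at row 4, prepending L[row]:
  step 1: row=4, L[4]='$', prepend. Next row=LF[4]=0
  step 2: row=0, L[0]='u', prepend. Next row=LF[0]=8
  step 3: row=8, L[8]='t', prepend. Next row=LF[8]=7
  step 4: row=7, L[7]='s', prepend. Next row=LF[7]=6
  step 5: row=6, L[6]='p', prepend. Next row=LF[6]=3
  step 6: row=3, L[3]='q', prepend. Next row=LF[3]=5
  step 7: row=5, L[5]='p', prepend. Next row=LF[5]=2
  step 8: row=2, L[2]='o', prepend. Next row=LF[2]=1
  step 9: row=1, L[1]='q', prepend. Next row=LF[1]=4
Reversed output: qopqpstu$

Answer: qopqpstu$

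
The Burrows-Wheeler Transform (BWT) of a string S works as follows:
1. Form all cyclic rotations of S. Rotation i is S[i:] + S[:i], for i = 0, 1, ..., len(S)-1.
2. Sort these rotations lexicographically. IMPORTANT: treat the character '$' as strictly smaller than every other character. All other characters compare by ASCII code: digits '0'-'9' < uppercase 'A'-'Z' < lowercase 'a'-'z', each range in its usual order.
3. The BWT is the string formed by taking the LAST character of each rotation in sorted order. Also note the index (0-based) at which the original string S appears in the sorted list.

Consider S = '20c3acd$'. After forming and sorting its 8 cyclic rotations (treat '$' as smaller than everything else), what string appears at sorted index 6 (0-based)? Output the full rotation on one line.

Answer: cd$20c3a

Derivation:
All 8 rotations (rotation i = S[i:]+S[:i]):
  rot[0] = 20c3acd$
  rot[1] = 0c3acd$2
  rot[2] = c3acd$20
  rot[3] = 3acd$20c
  rot[4] = acd$20c3
  rot[5] = cd$20c3a
  rot[6] = d$20c3ac
  rot[7] = $20c3acd
Sorted (with $ < everything):
  sorted[0] = $20c3acd
  sorted[1] = 0c3acd$2
  sorted[2] = 20c3acd$
  sorted[3] = 3acd$20c
  sorted[4] = acd$20c3
  sorted[5] = c3acd$20
  sorted[6] = cd$20c3a
  sorted[7] = d$20c3ac
sorted[6] = cd$20c3a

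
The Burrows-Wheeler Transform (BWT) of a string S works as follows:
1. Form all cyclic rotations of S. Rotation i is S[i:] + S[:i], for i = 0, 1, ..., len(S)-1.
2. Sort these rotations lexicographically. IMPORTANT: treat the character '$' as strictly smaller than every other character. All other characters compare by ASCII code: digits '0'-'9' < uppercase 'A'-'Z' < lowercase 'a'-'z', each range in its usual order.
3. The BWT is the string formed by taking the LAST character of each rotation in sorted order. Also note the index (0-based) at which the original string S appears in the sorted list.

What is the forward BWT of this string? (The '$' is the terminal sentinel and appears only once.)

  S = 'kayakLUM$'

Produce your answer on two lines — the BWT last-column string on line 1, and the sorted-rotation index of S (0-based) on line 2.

Answer: MkULyka$a
7

Derivation:
All 9 rotations (rotation i = S[i:]+S[:i]):
  rot[0] = kayakLUM$
  rot[1] = ayakLUM$k
  rot[2] = yakLUM$ka
  rot[3] = akLUM$kay
  rot[4] = kLUM$kaya
  rot[5] = LUM$kayak
  rot[6] = UM$kayakL
  rot[7] = M$kayakLU
  rot[8] = $kayakLUM
Sorted (with $ < everything):
  sorted[0] = $kayakLUM  (last char: 'M')
  sorted[1] = LUM$kayak  (last char: 'k')
  sorted[2] = M$kayakLU  (last char: 'U')
  sorted[3] = UM$kayakL  (last char: 'L')
  sorted[4] = akLUM$kay  (last char: 'y')
  sorted[5] = ayakLUM$k  (last char: 'k')
  sorted[6] = kLUM$kaya  (last char: 'a')
  sorted[7] = kayakLUM$  (last char: '$')
  sorted[8] = yakLUM$ka  (last char: 'a')
Last column: MkULyka$a
Original string S is at sorted index 7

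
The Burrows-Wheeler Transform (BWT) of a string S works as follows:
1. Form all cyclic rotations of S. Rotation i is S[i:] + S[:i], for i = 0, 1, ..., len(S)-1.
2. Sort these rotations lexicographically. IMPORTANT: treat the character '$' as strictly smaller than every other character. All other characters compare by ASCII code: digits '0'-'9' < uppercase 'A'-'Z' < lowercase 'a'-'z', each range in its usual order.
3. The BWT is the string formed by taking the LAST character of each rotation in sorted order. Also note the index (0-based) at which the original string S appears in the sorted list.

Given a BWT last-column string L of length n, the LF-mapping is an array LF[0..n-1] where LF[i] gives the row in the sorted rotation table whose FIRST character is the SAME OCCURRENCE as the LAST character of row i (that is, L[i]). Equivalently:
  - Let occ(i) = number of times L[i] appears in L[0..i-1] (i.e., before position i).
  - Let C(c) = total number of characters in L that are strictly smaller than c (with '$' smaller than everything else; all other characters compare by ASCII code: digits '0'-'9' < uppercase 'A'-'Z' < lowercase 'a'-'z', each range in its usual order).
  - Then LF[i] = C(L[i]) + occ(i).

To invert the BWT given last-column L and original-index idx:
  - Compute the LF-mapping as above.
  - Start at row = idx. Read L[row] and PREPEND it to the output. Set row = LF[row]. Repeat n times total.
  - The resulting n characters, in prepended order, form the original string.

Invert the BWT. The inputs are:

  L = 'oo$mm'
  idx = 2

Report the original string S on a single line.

LF mapping: 3 4 0 1 2
Walk LF starting at row 2, prepending L[row]:
  step 1: row=2, L[2]='$', prepend. Next row=LF[2]=0
  step 2: row=0, L[0]='o', prepend. Next row=LF[0]=3
  step 3: row=3, L[3]='m', prepend. Next row=LF[3]=1
  step 4: row=1, L[1]='o', prepend. Next row=LF[1]=4
  step 5: row=4, L[4]='m', prepend. Next row=LF[4]=2
Reversed output: momo$

Answer: momo$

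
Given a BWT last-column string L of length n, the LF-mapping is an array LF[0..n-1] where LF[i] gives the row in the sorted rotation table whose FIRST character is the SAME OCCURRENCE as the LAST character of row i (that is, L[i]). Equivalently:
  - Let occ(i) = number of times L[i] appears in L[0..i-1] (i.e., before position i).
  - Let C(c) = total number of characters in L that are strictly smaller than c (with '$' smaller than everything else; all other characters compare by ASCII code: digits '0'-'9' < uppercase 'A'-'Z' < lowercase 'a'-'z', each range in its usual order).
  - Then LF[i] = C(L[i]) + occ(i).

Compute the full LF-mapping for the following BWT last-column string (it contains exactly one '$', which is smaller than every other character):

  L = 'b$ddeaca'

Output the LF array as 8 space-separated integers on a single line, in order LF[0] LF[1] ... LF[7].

Char counts: '$':1, 'a':2, 'b':1, 'c':1, 'd':2, 'e':1
C (first-col start): C('$')=0, C('a')=1, C('b')=3, C('c')=4, C('d')=5, C('e')=7
L[0]='b': occ=0, LF[0]=C('b')+0=3+0=3
L[1]='$': occ=0, LF[1]=C('$')+0=0+0=0
L[2]='d': occ=0, LF[2]=C('d')+0=5+0=5
L[3]='d': occ=1, LF[3]=C('d')+1=5+1=6
L[4]='e': occ=0, LF[4]=C('e')+0=7+0=7
L[5]='a': occ=0, LF[5]=C('a')+0=1+0=1
L[6]='c': occ=0, LF[6]=C('c')+0=4+0=4
L[7]='a': occ=1, LF[7]=C('a')+1=1+1=2

Answer: 3 0 5 6 7 1 4 2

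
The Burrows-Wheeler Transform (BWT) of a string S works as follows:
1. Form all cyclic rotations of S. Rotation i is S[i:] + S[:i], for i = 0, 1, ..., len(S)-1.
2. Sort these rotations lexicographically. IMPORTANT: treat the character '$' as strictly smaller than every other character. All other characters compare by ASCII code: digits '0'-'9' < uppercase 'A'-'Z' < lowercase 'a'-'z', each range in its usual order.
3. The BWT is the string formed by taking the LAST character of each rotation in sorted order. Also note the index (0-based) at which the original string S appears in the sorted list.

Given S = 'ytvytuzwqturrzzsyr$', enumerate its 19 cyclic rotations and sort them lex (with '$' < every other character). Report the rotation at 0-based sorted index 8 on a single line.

Answer: tvytuzwqturrzzsyr$y

Derivation:
All 19 rotations (rotation i = S[i:]+S[:i]):
  rot[0] = ytvytuzwqturrzzsyr$
  rot[1] = tvytuzwqturrzzsyr$y
  rot[2] = vytuzwqturrzzsyr$yt
  rot[3] = ytuzwqturrzzsyr$ytv
  rot[4] = tuzwqturrzzsyr$ytvy
  rot[5] = uzwqturrzzsyr$ytvyt
  rot[6] = zwqturrzzsyr$ytvytu
  rot[7] = wqturrzzsyr$ytvytuz
  rot[8] = qturrzzsyr$ytvytuzw
  rot[9] = turrzzsyr$ytvytuzwq
  rot[10] = urrzzsyr$ytvytuzwqt
  rot[11] = rrzzsyr$ytvytuzwqtu
  rot[12] = rzzsyr$ytvytuzwqtur
  rot[13] = zzsyr$ytvytuzwqturr
  rot[14] = zsyr$ytvytuzwqturrz
  rot[15] = syr$ytvytuzwqturrzz
  rot[16] = yr$ytvytuzwqturrzzs
  rot[17] = r$ytvytuzwqturrzzsy
  rot[18] = $ytvytuzwqturrzzsyr
Sorted (with $ < everything):
  sorted[0] = $ytvytuzwqturrzzsyr
  sorted[1] = qturrzzsyr$ytvytuzw
  sorted[2] = r$ytvytuzwqturrzzsy
  sorted[3] = rrzzsyr$ytvytuzwqtu
  sorted[4] = rzzsyr$ytvytuzwqtur
  sorted[5] = syr$ytvytuzwqturrzz
  sorted[6] = turrzzsyr$ytvytuzwq
  sorted[7] = tuzwqturrzzsyr$ytvy
  sorted[8] = tvytuzwqturrzzsyr$y
  sorted[9] = urrzzsyr$ytvytuzwqt
  sorted[10] = uzwqturrzzsyr$ytvyt
  sorted[11] = vytuzwqturrzzsyr$yt
  sorted[12] = wqturrzzsyr$ytvytuz
  sorted[13] = yr$ytvytuzwqturrzzs
  sorted[14] = ytuzwqturrzzsyr$ytv
  sorted[15] = ytvytuzwqturrzzsyr$
  sorted[16] = zsyr$ytvytuzwqturrz
  sorted[17] = zwqturrzzsyr$ytvytu
  sorted[18] = zzsyr$ytvytuzwqturr
sorted[8] = tvytuzwqturrzzsyr$y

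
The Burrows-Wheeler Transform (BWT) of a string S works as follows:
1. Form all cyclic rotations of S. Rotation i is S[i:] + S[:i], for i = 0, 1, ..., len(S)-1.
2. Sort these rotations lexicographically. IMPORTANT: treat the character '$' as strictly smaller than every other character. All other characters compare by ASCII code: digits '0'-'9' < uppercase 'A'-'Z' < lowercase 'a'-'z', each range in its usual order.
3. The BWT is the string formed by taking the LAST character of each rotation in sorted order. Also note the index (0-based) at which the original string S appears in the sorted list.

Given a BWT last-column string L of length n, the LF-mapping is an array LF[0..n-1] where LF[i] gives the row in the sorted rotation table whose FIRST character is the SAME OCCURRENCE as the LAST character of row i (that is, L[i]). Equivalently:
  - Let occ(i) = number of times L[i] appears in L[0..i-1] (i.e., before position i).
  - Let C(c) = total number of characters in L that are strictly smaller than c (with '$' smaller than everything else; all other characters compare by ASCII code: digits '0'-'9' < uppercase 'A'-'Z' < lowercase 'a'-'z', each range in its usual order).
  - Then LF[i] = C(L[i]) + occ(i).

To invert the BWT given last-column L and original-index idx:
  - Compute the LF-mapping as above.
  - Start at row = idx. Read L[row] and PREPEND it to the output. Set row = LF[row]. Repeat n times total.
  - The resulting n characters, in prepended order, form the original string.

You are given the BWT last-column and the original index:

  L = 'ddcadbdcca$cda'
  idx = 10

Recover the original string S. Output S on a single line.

LF mapping: 9 10 5 1 11 4 12 6 7 2 0 8 13 3
Walk LF starting at row 10, prepending L[row]:
  step 1: row=10, L[10]='$', prepend. Next row=LF[10]=0
  step 2: row=0, L[0]='d', prepend. Next row=LF[0]=9
  step 3: row=9, L[9]='a', prepend. Next row=LF[9]=2
  step 4: row=2, L[2]='c', prepend. Next row=LF[2]=5
  step 5: row=5, L[5]='b', prepend. Next row=LF[5]=4
  step 6: row=4, L[4]='d', prepend. Next row=LF[4]=11
  step 7: row=11, L[11]='c', prepend. Next row=LF[11]=8
  step 8: row=8, L[8]='c', prepend. Next row=LF[8]=7
  step 9: row=7, L[7]='c', prepend. Next row=LF[7]=6
  step 10: row=6, L[6]='d', prepend. Next row=LF[6]=12
  step 11: row=12, L[12]='d', prepend. Next row=LF[12]=13
  step 12: row=13, L[13]='a', prepend. Next row=LF[13]=3
  step 13: row=3, L[3]='a', prepend. Next row=LF[3]=1
  step 14: row=1, L[1]='d', prepend. Next row=LF[1]=10
Reversed output: daaddcccdbcad$

Answer: daaddcccdbcad$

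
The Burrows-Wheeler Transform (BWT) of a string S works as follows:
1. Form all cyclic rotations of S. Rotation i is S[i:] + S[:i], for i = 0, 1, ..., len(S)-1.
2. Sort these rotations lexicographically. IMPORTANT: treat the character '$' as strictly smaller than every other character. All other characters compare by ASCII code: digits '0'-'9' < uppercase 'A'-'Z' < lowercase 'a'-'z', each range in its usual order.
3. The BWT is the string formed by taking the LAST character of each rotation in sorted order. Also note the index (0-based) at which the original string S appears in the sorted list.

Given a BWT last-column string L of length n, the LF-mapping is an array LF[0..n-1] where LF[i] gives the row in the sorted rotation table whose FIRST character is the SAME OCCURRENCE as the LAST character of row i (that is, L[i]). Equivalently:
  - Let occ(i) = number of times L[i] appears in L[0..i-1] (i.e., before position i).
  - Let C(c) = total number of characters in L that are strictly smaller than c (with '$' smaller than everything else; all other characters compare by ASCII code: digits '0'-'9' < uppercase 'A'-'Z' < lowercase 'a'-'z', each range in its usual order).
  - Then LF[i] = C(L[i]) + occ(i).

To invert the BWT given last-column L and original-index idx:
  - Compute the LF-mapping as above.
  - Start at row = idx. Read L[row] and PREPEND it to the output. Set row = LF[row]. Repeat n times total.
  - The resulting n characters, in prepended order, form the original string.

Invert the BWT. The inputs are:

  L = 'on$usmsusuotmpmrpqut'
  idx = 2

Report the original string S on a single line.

Answer: msortuuqupspumtsnmo$

Derivation:
LF mapping: 5 4 0 16 11 1 12 17 13 18 6 14 2 7 3 10 8 9 19 15
Walk LF starting at row 2, prepending L[row]:
  step 1: row=2, L[2]='$', prepend. Next row=LF[2]=0
  step 2: row=0, L[0]='o', prepend. Next row=LF[0]=5
  step 3: row=5, L[5]='m', prepend. Next row=LF[5]=1
  step 4: row=1, L[1]='n', prepend. Next row=LF[1]=4
  step 5: row=4, L[4]='s', prepend. Next row=LF[4]=11
  step 6: row=11, L[11]='t', prepend. Next row=LF[11]=14
  step 7: row=14, L[14]='m', prepend. Next row=LF[14]=3
  step 8: row=3, L[3]='u', prepend. Next row=LF[3]=16
  step 9: row=16, L[16]='p', prepend. Next row=LF[16]=8
  step 10: row=8, L[8]='s', prepend. Next row=LF[8]=13
  step 11: row=13, L[13]='p', prepend. Next row=LF[13]=7
  step 12: row=7, L[7]='u', prepend. Next row=LF[7]=17
  step 13: row=17, L[17]='q', prepend. Next row=LF[17]=9
  step 14: row=9, L[9]='u', prepend. Next row=LF[9]=18
  step 15: row=18, L[18]='u', prepend. Next row=LF[18]=19
  step 16: row=19, L[19]='t', prepend. Next row=LF[19]=15
  step 17: row=15, L[15]='r', prepend. Next row=LF[15]=10
  step 18: row=10, L[10]='o', prepend. Next row=LF[10]=6
  step 19: row=6, L[6]='s', prepend. Next row=LF[6]=12
  step 20: row=12, L[12]='m', prepend. Next row=LF[12]=2
Reversed output: msortuuqupspumtsnmo$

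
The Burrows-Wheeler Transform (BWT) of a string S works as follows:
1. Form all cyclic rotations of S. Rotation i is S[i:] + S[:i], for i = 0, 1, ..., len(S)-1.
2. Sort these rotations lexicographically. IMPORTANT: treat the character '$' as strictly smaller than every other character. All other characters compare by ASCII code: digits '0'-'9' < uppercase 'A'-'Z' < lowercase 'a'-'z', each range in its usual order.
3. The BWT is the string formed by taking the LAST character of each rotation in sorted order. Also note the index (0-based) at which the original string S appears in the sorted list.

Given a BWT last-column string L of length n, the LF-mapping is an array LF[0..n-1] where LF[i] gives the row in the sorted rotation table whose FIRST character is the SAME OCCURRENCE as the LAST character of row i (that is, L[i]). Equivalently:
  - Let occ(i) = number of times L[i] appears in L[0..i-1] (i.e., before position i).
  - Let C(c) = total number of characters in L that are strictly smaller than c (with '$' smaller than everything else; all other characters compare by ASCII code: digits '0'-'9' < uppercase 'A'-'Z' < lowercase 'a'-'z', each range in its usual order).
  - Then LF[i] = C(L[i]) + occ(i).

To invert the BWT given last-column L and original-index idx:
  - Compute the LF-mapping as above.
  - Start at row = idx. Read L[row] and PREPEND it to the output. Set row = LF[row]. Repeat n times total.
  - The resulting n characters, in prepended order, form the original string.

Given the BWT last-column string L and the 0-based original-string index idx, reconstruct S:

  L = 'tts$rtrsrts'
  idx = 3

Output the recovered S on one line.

LF mapping: 7 8 4 0 1 9 2 5 3 10 6
Walk LF starting at row 3, prepending L[row]:
  step 1: row=3, L[3]='$', prepend. Next row=LF[3]=0
  step 2: row=0, L[0]='t', prepend. Next row=LF[0]=7
  step 3: row=7, L[7]='s', prepend. Next row=LF[7]=5
  step 4: row=5, L[5]='t', prepend. Next row=LF[5]=9
  step 5: row=9, L[9]='t', prepend. Next row=LF[9]=10
  step 6: row=10, L[10]='s', prepend. Next row=LF[10]=6
  step 7: row=6, L[6]='r', prepend. Next row=LF[6]=2
  step 8: row=2, L[2]='s', prepend. Next row=LF[2]=4
  step 9: row=4, L[4]='r', prepend. Next row=LF[4]=1
  step 10: row=1, L[1]='t', prepend. Next row=LF[1]=8
  step 11: row=8, L[8]='r', prepend. Next row=LF[8]=3
Reversed output: rtrsrsttst$

Answer: rtrsrsttst$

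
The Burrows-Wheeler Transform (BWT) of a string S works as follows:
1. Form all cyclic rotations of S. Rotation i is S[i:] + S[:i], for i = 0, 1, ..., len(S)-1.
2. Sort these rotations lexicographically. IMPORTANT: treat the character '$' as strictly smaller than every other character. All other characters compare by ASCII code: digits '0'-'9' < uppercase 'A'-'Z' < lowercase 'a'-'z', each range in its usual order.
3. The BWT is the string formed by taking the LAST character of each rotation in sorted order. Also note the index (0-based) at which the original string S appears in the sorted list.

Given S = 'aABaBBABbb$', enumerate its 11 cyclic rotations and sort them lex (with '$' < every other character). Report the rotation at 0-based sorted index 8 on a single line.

Answer: aBBABbb$aAB

Derivation:
All 11 rotations (rotation i = S[i:]+S[:i]):
  rot[0] = aABaBBABbb$
  rot[1] = ABaBBABbb$a
  rot[2] = BaBBABbb$aA
  rot[3] = aBBABbb$aAB
  rot[4] = BBABbb$aABa
  rot[5] = BABbb$aABaB
  rot[6] = ABbb$aABaBB
  rot[7] = Bbb$aABaBBA
  rot[8] = bb$aABaBBAB
  rot[9] = b$aABaBBABb
  rot[10] = $aABaBBABbb
Sorted (with $ < everything):
  sorted[0] = $aABaBBABbb
  sorted[1] = ABaBBABbb$a
  sorted[2] = ABbb$aABaBB
  sorted[3] = BABbb$aABaB
  sorted[4] = BBABbb$aABa
  sorted[5] = BaBBABbb$aA
  sorted[6] = Bbb$aABaBBA
  sorted[7] = aABaBBABbb$
  sorted[8] = aBBABbb$aAB
  sorted[9] = b$aABaBBABb
  sorted[10] = bb$aABaBBAB
sorted[8] = aBBABbb$aAB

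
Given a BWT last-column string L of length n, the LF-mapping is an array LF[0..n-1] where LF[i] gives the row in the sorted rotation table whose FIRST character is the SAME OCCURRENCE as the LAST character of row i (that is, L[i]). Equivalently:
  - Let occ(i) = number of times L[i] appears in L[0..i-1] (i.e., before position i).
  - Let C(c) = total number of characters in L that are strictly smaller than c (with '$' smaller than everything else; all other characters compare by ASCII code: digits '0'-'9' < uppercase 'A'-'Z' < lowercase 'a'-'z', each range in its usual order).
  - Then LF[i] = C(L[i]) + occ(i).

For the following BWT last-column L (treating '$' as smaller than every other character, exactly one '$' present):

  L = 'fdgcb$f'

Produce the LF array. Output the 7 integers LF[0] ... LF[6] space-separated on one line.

Char counts: '$':1, 'b':1, 'c':1, 'd':1, 'f':2, 'g':1
C (first-col start): C('$')=0, C('b')=1, C('c')=2, C('d')=3, C('f')=4, C('g')=6
L[0]='f': occ=0, LF[0]=C('f')+0=4+0=4
L[1]='d': occ=0, LF[1]=C('d')+0=3+0=3
L[2]='g': occ=0, LF[2]=C('g')+0=6+0=6
L[3]='c': occ=0, LF[3]=C('c')+0=2+0=2
L[4]='b': occ=0, LF[4]=C('b')+0=1+0=1
L[5]='$': occ=0, LF[5]=C('$')+0=0+0=0
L[6]='f': occ=1, LF[6]=C('f')+1=4+1=5

Answer: 4 3 6 2 1 0 5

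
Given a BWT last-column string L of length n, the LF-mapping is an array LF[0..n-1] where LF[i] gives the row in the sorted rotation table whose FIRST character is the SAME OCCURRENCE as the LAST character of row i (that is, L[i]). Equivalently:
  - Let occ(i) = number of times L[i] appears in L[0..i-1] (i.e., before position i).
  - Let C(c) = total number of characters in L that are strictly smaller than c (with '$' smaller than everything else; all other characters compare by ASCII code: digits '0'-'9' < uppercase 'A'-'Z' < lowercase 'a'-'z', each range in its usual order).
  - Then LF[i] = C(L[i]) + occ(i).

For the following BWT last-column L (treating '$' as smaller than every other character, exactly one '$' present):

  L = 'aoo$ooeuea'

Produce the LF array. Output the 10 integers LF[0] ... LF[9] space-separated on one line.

Answer: 1 5 6 0 7 8 3 9 4 2

Derivation:
Char counts: '$':1, 'a':2, 'e':2, 'o':4, 'u':1
C (first-col start): C('$')=0, C('a')=1, C('e')=3, C('o')=5, C('u')=9
L[0]='a': occ=0, LF[0]=C('a')+0=1+0=1
L[1]='o': occ=0, LF[1]=C('o')+0=5+0=5
L[2]='o': occ=1, LF[2]=C('o')+1=5+1=6
L[3]='$': occ=0, LF[3]=C('$')+0=0+0=0
L[4]='o': occ=2, LF[4]=C('o')+2=5+2=7
L[5]='o': occ=3, LF[5]=C('o')+3=5+3=8
L[6]='e': occ=0, LF[6]=C('e')+0=3+0=3
L[7]='u': occ=0, LF[7]=C('u')+0=9+0=9
L[8]='e': occ=1, LF[8]=C('e')+1=3+1=4
L[9]='a': occ=1, LF[9]=C('a')+1=1+1=2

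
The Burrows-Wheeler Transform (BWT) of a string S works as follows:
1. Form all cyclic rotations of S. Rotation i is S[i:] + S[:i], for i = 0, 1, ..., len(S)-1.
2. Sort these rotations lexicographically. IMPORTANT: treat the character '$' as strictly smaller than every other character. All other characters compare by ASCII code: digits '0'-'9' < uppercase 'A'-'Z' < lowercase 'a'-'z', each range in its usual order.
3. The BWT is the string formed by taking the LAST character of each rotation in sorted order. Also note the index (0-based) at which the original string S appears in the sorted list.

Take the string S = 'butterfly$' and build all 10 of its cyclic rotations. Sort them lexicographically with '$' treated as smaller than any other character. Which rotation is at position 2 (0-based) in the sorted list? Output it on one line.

All 10 rotations (rotation i = S[i:]+S[:i]):
  rot[0] = butterfly$
  rot[1] = utterfly$b
  rot[2] = tterfly$bu
  rot[3] = terfly$but
  rot[4] = erfly$butt
  rot[5] = rfly$butte
  rot[6] = fly$butter
  rot[7] = ly$butterf
  rot[8] = y$butterfl
  rot[9] = $butterfly
Sorted (with $ < everything):
  sorted[0] = $butterfly
  sorted[1] = butterfly$
  sorted[2] = erfly$butt
  sorted[3] = fly$butter
  sorted[4] = ly$butterf
  sorted[5] = rfly$butte
  sorted[6] = terfly$but
  sorted[7] = tterfly$bu
  sorted[8] = utterfly$b
  sorted[9] = y$butterfl
sorted[2] = erfly$butt

Answer: erfly$butt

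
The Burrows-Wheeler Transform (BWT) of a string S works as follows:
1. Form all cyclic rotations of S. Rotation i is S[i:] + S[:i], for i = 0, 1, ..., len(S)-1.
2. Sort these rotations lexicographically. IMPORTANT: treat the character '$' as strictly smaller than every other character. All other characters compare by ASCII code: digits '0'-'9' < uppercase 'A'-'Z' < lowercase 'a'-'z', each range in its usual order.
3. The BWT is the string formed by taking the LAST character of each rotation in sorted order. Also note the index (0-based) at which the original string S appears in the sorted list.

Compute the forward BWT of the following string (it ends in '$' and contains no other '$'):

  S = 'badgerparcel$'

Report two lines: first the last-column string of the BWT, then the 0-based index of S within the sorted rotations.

Answer: lbp$racgderae
3

Derivation:
All 13 rotations (rotation i = S[i:]+S[:i]):
  rot[0] = badgerparcel$
  rot[1] = adgerparcel$b
  rot[2] = dgerparcel$ba
  rot[3] = gerparcel$bad
  rot[4] = erparcel$badg
  rot[5] = rparcel$badge
  rot[6] = parcel$badger
  rot[7] = arcel$badgerp
  rot[8] = rcel$badgerpa
  rot[9] = cel$badgerpar
  rot[10] = el$badgerparc
  rot[11] = l$badgerparce
  rot[12] = $badgerparcel
Sorted (with $ < everything):
  sorted[0] = $badgerparcel  (last char: 'l')
  sorted[1] = adgerparcel$b  (last char: 'b')
  sorted[2] = arcel$badgerp  (last char: 'p')
  sorted[3] = badgerparcel$  (last char: '$')
  sorted[4] = cel$badgerpar  (last char: 'r')
  sorted[5] = dgerparcel$ba  (last char: 'a')
  sorted[6] = el$badgerparc  (last char: 'c')
  sorted[7] = erparcel$badg  (last char: 'g')
  sorted[8] = gerparcel$bad  (last char: 'd')
  sorted[9] = l$badgerparce  (last char: 'e')
  sorted[10] = parcel$badger  (last char: 'r')
  sorted[11] = rcel$badgerpa  (last char: 'a')
  sorted[12] = rparcel$badge  (last char: 'e')
Last column: lbp$racgderae
Original string S is at sorted index 3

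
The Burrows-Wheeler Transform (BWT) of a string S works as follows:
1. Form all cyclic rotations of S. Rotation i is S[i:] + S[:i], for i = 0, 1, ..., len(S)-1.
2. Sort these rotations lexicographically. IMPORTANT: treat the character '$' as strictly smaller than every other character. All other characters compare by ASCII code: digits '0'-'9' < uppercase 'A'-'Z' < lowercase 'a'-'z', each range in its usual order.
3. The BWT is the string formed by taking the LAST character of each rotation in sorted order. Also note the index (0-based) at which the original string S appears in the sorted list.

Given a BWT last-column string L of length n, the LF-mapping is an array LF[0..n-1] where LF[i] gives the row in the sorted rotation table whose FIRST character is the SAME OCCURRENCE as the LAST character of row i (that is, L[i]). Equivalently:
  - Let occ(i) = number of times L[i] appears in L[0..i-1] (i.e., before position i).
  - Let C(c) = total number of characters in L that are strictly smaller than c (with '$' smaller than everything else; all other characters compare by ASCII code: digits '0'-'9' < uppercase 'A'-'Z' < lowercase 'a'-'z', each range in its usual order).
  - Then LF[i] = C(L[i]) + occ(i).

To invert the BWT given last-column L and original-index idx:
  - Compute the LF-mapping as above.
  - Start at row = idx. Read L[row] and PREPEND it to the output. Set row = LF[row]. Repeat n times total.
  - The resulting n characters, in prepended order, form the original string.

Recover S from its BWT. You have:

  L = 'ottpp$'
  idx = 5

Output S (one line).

Answer: tppto$

Derivation:
LF mapping: 1 4 5 2 3 0
Walk LF starting at row 5, prepending L[row]:
  step 1: row=5, L[5]='$', prepend. Next row=LF[5]=0
  step 2: row=0, L[0]='o', prepend. Next row=LF[0]=1
  step 3: row=1, L[1]='t', prepend. Next row=LF[1]=4
  step 4: row=4, L[4]='p', prepend. Next row=LF[4]=3
  step 5: row=3, L[3]='p', prepend. Next row=LF[3]=2
  step 6: row=2, L[2]='t', prepend. Next row=LF[2]=5
Reversed output: tppto$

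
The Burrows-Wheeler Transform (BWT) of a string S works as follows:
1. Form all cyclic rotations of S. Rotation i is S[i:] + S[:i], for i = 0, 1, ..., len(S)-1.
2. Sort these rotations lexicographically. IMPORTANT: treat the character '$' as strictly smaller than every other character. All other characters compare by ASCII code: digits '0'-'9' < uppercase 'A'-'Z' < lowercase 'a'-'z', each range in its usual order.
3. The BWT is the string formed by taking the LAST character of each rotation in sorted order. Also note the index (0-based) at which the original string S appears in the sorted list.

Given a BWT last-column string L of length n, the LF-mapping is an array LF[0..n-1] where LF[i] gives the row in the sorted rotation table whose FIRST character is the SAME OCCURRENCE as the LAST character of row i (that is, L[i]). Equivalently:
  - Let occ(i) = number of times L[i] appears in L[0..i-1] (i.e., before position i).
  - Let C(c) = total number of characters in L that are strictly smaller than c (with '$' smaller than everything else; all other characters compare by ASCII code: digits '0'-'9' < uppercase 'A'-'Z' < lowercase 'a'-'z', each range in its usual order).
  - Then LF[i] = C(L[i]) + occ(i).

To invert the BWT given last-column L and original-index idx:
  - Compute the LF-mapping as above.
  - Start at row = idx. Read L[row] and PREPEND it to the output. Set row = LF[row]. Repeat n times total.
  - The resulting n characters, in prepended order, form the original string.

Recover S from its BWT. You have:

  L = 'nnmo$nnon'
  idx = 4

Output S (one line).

LF mapping: 2 3 1 7 0 4 5 8 6
Walk LF starting at row 4, prepending L[row]:
  step 1: row=4, L[4]='$', prepend. Next row=LF[4]=0
  step 2: row=0, L[0]='n', prepend. Next row=LF[0]=2
  step 3: row=2, L[2]='m', prepend. Next row=LF[2]=1
  step 4: row=1, L[1]='n', prepend. Next row=LF[1]=3
  step 5: row=3, L[3]='o', prepend. Next row=LF[3]=7
  step 6: row=7, L[7]='o', prepend. Next row=LF[7]=8
  step 7: row=8, L[8]='n', prepend. Next row=LF[8]=6
  step 8: row=6, L[6]='n', prepend. Next row=LF[6]=5
  step 9: row=5, L[5]='n', prepend. Next row=LF[5]=4
Reversed output: nnnoonmn$

Answer: nnnoonmn$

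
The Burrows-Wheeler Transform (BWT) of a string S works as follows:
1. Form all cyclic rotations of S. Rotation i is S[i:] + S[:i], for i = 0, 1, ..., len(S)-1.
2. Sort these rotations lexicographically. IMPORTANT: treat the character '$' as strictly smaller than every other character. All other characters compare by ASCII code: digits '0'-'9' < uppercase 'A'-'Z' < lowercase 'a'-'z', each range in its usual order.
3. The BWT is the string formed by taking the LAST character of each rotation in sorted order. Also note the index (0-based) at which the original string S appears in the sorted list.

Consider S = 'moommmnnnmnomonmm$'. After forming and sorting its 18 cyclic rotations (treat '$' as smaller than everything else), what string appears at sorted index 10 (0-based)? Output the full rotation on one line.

Answer: nmnomonmm$moommmnn

Derivation:
All 18 rotations (rotation i = S[i:]+S[:i]):
  rot[0] = moommmnnnmnomonmm$
  rot[1] = oommmnnnmnomonmm$m
  rot[2] = ommmnnnmnomonmm$mo
  rot[3] = mmmnnnmnomonmm$moo
  rot[4] = mmnnnmnomonmm$moom
  rot[5] = mnnnmnomonmm$moomm
  rot[6] = nnnmnomonmm$moommm
  rot[7] = nnmnomonmm$moommmn
  rot[8] = nmnomonmm$moommmnn
  rot[9] = mnomonmm$moommmnnn
  rot[10] = nomonmm$moommmnnnm
  rot[11] = omonmm$moommmnnnmn
  rot[12] = monmm$moommmnnnmno
  rot[13] = onmm$moommmnnnmnom
  rot[14] = nmm$moommmnnnmnomo
  rot[15] = mm$moommmnnnmnomon
  rot[16] = m$moommmnnnmnomonm
  rot[17] = $moommmnnnmnomonmm
Sorted (with $ < everything):
  sorted[0] = $moommmnnnmnomonmm
  sorted[1] = m$moommmnnnmnomonm
  sorted[2] = mm$moommmnnnmnomon
  sorted[3] = mmmnnnmnomonmm$moo
  sorted[4] = mmnnnmnomonmm$moom
  sorted[5] = mnnnmnomonmm$moomm
  sorted[6] = mnomonmm$moommmnnn
  sorted[7] = monmm$moommmnnnmno
  sorted[8] = moommmnnnmnomonmm$
  sorted[9] = nmm$moommmnnnmnomo
  sorted[10] = nmnomonmm$moommmnn
  sorted[11] = nnmnomonmm$moommmn
  sorted[12] = nnnmnomonmm$moommm
  sorted[13] = nomonmm$moommmnnnm
  sorted[14] = ommmnnnmnomonmm$mo
  sorted[15] = omonmm$moommmnnnmn
  sorted[16] = onmm$moommmnnnmnom
  sorted[17] = oommmnnnmnomonmm$m
sorted[10] = nmnomonmm$moommmnn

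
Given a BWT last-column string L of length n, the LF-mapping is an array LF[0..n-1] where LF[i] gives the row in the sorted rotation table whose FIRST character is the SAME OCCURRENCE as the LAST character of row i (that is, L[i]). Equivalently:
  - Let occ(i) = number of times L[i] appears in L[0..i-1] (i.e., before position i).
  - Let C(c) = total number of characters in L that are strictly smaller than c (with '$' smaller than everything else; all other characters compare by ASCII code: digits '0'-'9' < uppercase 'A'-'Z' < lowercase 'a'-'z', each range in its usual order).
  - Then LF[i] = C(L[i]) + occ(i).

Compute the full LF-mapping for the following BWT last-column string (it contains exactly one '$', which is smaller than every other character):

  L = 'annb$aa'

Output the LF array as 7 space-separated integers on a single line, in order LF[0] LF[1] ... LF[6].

Char counts: '$':1, 'a':3, 'b':1, 'n':2
C (first-col start): C('$')=0, C('a')=1, C('b')=4, C('n')=5
L[0]='a': occ=0, LF[0]=C('a')+0=1+0=1
L[1]='n': occ=0, LF[1]=C('n')+0=5+0=5
L[2]='n': occ=1, LF[2]=C('n')+1=5+1=6
L[3]='b': occ=0, LF[3]=C('b')+0=4+0=4
L[4]='$': occ=0, LF[4]=C('$')+0=0+0=0
L[5]='a': occ=1, LF[5]=C('a')+1=1+1=2
L[6]='a': occ=2, LF[6]=C('a')+2=1+2=3

Answer: 1 5 6 4 0 2 3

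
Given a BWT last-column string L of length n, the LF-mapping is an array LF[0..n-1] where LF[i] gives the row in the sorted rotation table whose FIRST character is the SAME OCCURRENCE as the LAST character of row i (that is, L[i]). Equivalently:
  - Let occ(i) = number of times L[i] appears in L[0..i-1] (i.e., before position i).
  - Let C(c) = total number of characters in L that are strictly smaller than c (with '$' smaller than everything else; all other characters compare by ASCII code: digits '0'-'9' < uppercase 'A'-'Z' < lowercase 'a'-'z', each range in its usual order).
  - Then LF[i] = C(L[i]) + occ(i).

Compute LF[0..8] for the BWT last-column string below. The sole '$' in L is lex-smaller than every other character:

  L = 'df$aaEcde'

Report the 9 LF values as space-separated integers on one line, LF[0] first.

Char counts: '$':1, 'E':1, 'a':2, 'c':1, 'd':2, 'e':1, 'f':1
C (first-col start): C('$')=0, C('E')=1, C('a')=2, C('c')=4, C('d')=5, C('e')=7, C('f')=8
L[0]='d': occ=0, LF[0]=C('d')+0=5+0=5
L[1]='f': occ=0, LF[1]=C('f')+0=8+0=8
L[2]='$': occ=0, LF[2]=C('$')+0=0+0=0
L[3]='a': occ=0, LF[3]=C('a')+0=2+0=2
L[4]='a': occ=1, LF[4]=C('a')+1=2+1=3
L[5]='E': occ=0, LF[5]=C('E')+0=1+0=1
L[6]='c': occ=0, LF[6]=C('c')+0=4+0=4
L[7]='d': occ=1, LF[7]=C('d')+1=5+1=6
L[8]='e': occ=0, LF[8]=C('e')+0=7+0=7

Answer: 5 8 0 2 3 1 4 6 7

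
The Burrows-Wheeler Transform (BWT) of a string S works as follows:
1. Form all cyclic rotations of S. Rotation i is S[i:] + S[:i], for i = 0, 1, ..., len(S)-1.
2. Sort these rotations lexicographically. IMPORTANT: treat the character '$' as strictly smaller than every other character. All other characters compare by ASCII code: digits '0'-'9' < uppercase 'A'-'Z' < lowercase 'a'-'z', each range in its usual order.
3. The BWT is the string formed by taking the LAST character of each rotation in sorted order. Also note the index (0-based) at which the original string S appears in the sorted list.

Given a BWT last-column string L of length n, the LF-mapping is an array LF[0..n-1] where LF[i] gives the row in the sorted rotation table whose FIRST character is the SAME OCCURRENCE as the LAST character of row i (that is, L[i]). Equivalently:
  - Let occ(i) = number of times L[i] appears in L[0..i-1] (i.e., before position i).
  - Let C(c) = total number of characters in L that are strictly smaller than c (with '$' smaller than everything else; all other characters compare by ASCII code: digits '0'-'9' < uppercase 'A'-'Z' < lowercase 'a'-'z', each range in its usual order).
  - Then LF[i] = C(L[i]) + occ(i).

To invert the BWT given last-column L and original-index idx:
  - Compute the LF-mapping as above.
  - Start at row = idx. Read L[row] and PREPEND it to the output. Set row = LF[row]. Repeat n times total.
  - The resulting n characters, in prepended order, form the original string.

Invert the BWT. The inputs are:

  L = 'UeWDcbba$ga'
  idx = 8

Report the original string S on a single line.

Answer: cabbageDWU$

Derivation:
LF mapping: 2 9 3 1 8 6 7 4 0 10 5
Walk LF starting at row 8, prepending L[row]:
  step 1: row=8, L[8]='$', prepend. Next row=LF[8]=0
  step 2: row=0, L[0]='U', prepend. Next row=LF[0]=2
  step 3: row=2, L[2]='W', prepend. Next row=LF[2]=3
  step 4: row=3, L[3]='D', prepend. Next row=LF[3]=1
  step 5: row=1, L[1]='e', prepend. Next row=LF[1]=9
  step 6: row=9, L[9]='g', prepend. Next row=LF[9]=10
  step 7: row=10, L[10]='a', prepend. Next row=LF[10]=5
  step 8: row=5, L[5]='b', prepend. Next row=LF[5]=6
  step 9: row=6, L[6]='b', prepend. Next row=LF[6]=7
  step 10: row=7, L[7]='a', prepend. Next row=LF[7]=4
  step 11: row=4, L[4]='c', prepend. Next row=LF[4]=8
Reversed output: cabbageDWU$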